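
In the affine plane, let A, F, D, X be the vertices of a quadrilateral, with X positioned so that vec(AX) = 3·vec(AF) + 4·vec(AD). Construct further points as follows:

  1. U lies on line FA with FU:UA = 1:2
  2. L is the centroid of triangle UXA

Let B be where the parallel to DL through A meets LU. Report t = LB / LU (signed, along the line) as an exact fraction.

Work in coordinates with A = (0, 0), F = (1, 0), D = (0, 1), X = (3, 4).
1. U lies on line FA with FU:UA = 1:2 ⇒ U = (2/3, 0)
2. L is the centroid of triangle UXA ⇒ L = (11/9, 4/3)
through A parallel to DL: direction (11/9, 1/3); meets LU at B = (88/117, 8/39)
B = L + t·(U−L) with t = 11/13

t = 11/13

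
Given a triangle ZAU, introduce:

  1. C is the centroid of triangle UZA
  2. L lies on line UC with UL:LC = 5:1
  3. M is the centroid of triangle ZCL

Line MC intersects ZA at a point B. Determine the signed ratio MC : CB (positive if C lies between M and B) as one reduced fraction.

Choose coordinates Z = (0, 0), A = (1, 0), U = (0, 1).
1. C is the centroid of triangle UZA ⇒ C = (1/3, 1/3)
2. L lies on line UC with UL:LC = 5:1 ⇒ L = (5/18, 4/9)
3. M is the centroid of triangle ZCL ⇒ M = (11/54, 7/27)
line MC meets ZA at B = (-1/4, 0)
C = M + t·(B−M) with t = -2/7, so MC:CB = -2/7:9/7

MC:CB = -2/9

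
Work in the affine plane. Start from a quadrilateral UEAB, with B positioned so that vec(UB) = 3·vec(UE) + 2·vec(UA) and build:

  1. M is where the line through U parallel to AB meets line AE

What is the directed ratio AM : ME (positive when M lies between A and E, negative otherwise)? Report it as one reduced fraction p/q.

AM:ME = 3

Work in coordinates with U = (0, 0), E = (1, 0), A = (0, 1), B = (3, 2).
1. M is where the line through U parallel to AB meets line AE ⇒ M = (3/4, 1/4)
M = A + t·(E−A) with t = 3/4, so AM:ME = t:(1−t) = 3/4:1/4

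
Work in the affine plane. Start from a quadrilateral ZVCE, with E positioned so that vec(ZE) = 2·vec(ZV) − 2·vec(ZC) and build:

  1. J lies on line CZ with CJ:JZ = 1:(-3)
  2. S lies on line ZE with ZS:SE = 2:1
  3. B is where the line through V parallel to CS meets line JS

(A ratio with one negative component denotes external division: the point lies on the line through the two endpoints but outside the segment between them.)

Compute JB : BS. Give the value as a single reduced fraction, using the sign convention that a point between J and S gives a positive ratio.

JB:BS = -1/3

Set Z = (0, 0), V = (1, 0), C = (0, 1), E = (2, -2); any affine frame gives the same invariant.
1. J lies on line CZ with CJ:JZ = 1:(-3) ⇒ J = (0, 3/2)
2. S lies on line ZE with ZS:SE = 2:1 ⇒ S = (4/3, -4/3)
3. B is where the line through V parallel to CS meets line JS ⇒ B = (-2/3, 35/12)
B = J + t·(S−J) with t = -1/2, so JB:BS = t:(1−t) = -1/2:3/2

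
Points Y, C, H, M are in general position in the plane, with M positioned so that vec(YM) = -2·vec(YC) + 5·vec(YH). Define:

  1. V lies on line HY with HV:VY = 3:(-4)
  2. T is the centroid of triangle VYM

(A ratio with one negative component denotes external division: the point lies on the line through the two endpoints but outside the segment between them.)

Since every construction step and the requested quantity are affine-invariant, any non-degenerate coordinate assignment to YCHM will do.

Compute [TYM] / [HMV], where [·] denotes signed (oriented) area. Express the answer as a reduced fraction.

[TYM]:[HMV] = 4/9

Work in coordinates with Y = (0, 0), C = (1, 0), H = (0, 1), M = (-2, 5).
1. V lies on line HY with HV:VY = 3:(-4) ⇒ V = (0, 4)
2. T is the centroid of triangle VYM ⇒ T = (-2/3, 3)
2·[TYM] = -8/3, 2·[HMV] = -6
[TYM]:[HMV] = -8/3:-6 = 4/9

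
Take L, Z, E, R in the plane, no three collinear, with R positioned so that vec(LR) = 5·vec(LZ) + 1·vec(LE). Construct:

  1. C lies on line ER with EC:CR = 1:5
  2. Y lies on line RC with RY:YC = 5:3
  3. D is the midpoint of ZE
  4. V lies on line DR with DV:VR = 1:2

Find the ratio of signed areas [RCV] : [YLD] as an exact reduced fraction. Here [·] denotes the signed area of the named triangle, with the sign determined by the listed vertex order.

Assign L = (0, 0), Z = (1, 0), E = (0, 1), R = (5, 1) — the answer is frame-independent, so this choice is without loss of generality.
1. C lies on line ER with EC:CR = 1:5 ⇒ C = (5/6, 1)
2. Y lies on line RC with RY:YC = 5:3 ⇒ Y = (115/48, 1)
3. D is the midpoint of ZE ⇒ D = (1/2, 1/2)
4. V lies on line DR with DV:VR = 1:2 ⇒ V = (2, 2/3)
2·[RCV] = 25/18, 2·[YLD] = -67/96
[RCV]:[YLD] = 25/18:-67/96 = -400/201

[RCV]:[YLD] = -400/201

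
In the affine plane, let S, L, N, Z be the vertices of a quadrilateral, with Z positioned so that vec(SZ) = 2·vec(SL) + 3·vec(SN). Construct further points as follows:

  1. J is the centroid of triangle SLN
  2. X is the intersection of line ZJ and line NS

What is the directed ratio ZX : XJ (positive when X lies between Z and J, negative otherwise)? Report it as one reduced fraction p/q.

ZX:XJ = -6

Choose coordinates S = (0, 0), L = (1, 0), N = (0, 1), Z = (2, 3).
1. J is the centroid of triangle SLN ⇒ J = (1/3, 1/3)
2. X is the intersection of line ZJ and line NS ⇒ X = (0, -1/5)
X = Z + t·(J−Z) with t = 6/5, so ZX:XJ = t:(1−t) = 6/5:-1/5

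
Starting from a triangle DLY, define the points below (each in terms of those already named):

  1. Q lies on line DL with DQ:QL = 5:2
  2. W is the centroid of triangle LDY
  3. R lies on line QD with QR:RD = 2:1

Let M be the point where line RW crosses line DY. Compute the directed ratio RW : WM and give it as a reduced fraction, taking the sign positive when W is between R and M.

RW:WM = -2/7

Set D = (0, 0), L = (1, 0), Y = (0, 1); any affine frame gives the same invariant.
1. Q lies on line DL with DQ:QL = 5:2 ⇒ Q = (5/7, 0)
2. W is the centroid of triangle LDY ⇒ W = (1/3, 1/3)
3. R lies on line QD with QR:RD = 2:1 ⇒ R = (5/21, 0)
line RW meets DY at M = (0, -5/6)
W = R + t·(M−R) with t = -2/5, so RW:WM = -2/5:7/5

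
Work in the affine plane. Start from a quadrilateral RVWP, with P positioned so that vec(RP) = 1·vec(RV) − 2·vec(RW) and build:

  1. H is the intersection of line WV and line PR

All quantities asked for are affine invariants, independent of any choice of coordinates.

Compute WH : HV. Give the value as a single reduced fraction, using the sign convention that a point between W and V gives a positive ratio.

WH:HV = -1/2

Choose coordinates R = (0, 0), V = (1, 0), W = (0, 1), P = (1, -2).
1. H is the intersection of line WV and line PR ⇒ H = (-1, 2)
H = W + t·(V−W) with t = -1, so WH:HV = t:(1−t) = -1:2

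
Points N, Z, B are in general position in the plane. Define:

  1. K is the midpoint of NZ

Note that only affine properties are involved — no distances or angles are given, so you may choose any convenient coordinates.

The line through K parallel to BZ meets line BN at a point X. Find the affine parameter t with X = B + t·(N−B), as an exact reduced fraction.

t = 1/2

Set N = (0, 0), Z = (1, 0), B = (0, 1); any affine frame gives the same invariant.
1. K is the midpoint of NZ ⇒ K = (1/2, 0)
through K parallel to BZ: direction (1, -1); meets BN at X = (0, 1/2)
X = B + t·(N−B) with t = 1/2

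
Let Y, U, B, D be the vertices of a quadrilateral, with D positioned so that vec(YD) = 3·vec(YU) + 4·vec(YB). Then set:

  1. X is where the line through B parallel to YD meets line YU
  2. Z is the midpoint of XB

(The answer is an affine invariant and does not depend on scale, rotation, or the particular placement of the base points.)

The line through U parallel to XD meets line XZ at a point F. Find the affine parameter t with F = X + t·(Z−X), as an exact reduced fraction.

t = -56/3

Choose coordinates Y = (0, 0), U = (1, 0), B = (0, 1), D = (3, 4).
1. X is where the line through B parallel to YD meets line YU ⇒ X = (-3/4, 0)
2. Z is the midpoint of XB ⇒ Z = (-3/8, 1/2)
through U parallel to XD: direction (15/4, 4); meets XZ at F = (-31/4, -28/3)
F = X + t·(Z−X) with t = -56/3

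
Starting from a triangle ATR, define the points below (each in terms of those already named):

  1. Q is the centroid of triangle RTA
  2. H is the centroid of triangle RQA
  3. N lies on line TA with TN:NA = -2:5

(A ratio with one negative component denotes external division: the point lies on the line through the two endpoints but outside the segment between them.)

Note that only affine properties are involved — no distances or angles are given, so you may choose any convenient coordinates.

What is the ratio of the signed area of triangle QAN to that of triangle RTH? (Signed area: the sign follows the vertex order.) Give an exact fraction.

Work in coordinates with A = (0, 0), T = (1, 0), R = (0, 1).
1. Q is the centroid of triangle RTA ⇒ Q = (1/3, 1/3)
2. H is the centroid of triangle RQA ⇒ H = (1/9, 4/9)
3. N lies on line TA with TN:NA = -2:5 ⇒ N = (5/3, 0)
2·[QAN] = 5/9, 2·[RTH] = -4/9
[QAN]:[RTH] = 5/9:-4/9 = -5/4

[QAN]:[RTH] = -5/4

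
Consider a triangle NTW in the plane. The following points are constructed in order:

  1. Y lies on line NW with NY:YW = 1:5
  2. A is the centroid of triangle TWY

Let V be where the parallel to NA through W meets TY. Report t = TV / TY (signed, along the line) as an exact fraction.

Assign N = (0, 0), T = (1, 0), W = (0, 1) — the answer is frame-independent, so this choice is without loss of generality.
1. Y lies on line NW with NY:YW = 1:5 ⇒ Y = (0, 1/6)
2. A is the centroid of triangle TWY ⇒ A = (1/3, 7/18)
through W parallel to NA: direction (1/3, 7/18); meets TY at V = (-5/8, 13/48)
V = T + t·(Y−T) with t = 13/8

t = 13/8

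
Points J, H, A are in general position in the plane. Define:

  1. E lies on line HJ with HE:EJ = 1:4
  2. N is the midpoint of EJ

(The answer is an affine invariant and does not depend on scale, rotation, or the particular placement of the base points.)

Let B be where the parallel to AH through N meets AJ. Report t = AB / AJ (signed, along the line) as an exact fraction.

t = 3/5

Choose coordinates J = (0, 0), H = (1, 0), A = (0, 1).
1. E lies on line HJ with HE:EJ = 1:4 ⇒ E = (4/5, 0)
2. N is the midpoint of EJ ⇒ N = (2/5, 0)
through N parallel to AH: direction (1, -1); meets AJ at B = (0, 2/5)
B = A + t·(J−A) with t = 3/5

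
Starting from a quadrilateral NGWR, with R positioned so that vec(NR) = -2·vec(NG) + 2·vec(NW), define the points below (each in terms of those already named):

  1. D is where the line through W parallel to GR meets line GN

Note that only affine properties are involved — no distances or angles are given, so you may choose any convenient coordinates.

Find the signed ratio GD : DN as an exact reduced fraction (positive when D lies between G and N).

Assign N = (0, 0), G = (1, 0), W = (0, 1), R = (-2, 2) — the answer is frame-independent, so this choice is without loss of generality.
1. D is where the line through W parallel to GR meets line GN ⇒ D = (3/2, 0)
D = G + t·(N−G) with t = -1/2, so GD:DN = t:(1−t) = -1/2:3/2

GD:DN = -1/3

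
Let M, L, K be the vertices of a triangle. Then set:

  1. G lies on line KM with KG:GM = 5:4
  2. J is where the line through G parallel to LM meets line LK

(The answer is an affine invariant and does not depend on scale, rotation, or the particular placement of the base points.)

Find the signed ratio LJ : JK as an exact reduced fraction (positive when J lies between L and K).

Assign M = (0, 0), L = (1, 0), K = (0, 1) — the answer is frame-independent, so this choice is without loss of generality.
1. G lies on line KM with KG:GM = 5:4 ⇒ G = (0, 4/9)
2. J is where the line through G parallel to LM meets line LK ⇒ J = (5/9, 4/9)
J = L + t·(K−L) with t = 4/9, so LJ:JK = t:(1−t) = 4/9:5/9

LJ:JK = 4/5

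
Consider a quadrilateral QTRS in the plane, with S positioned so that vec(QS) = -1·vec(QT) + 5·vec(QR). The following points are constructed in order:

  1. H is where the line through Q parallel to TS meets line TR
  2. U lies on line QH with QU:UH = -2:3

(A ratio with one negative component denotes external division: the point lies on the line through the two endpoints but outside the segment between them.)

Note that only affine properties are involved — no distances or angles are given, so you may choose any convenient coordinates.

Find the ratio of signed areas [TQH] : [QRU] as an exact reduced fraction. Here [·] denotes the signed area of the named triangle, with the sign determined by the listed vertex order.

[TQH]:[QRU] = 5/4

Set Q = (0, 0), T = (1, 0), R = (0, 1), S = (-1, 5); any affine frame gives the same invariant.
1. H is where the line through Q parallel to TS meets line TR ⇒ H = (-2/3, 5/3)
2. U lies on line QH with QU:UH = -2:3 ⇒ U = (4/3, -10/3)
2·[TQH] = -5/3, 2·[QRU] = -4/3
[TQH]:[QRU] = -5/3:-4/3 = 5/4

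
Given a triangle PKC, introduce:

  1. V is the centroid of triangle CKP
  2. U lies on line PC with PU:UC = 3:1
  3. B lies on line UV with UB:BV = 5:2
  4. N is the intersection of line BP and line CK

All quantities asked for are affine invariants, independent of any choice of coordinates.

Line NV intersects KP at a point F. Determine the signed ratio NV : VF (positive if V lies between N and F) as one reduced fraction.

NV:VF = 28/29

Assign P = (0, 0), K = (1, 0), C = (0, 1) — the answer is frame-independent, so this choice is without loss of generality.
1. V is the centroid of triangle CKP ⇒ V = (1/3, 1/3)
2. U lies on line PC with PU:UC = 3:1 ⇒ U = (0, 3/4)
3. B lies on line UV with UB:BV = 5:2 ⇒ B = (5/21, 19/42)
4. N is the intersection of line BP and line CK ⇒ N = (10/29, 19/29)
line NV meets KP at F = (9/28, 0)
V = N + t·(F−N) with t = 28/57, so NV:VF = 28/57:29/57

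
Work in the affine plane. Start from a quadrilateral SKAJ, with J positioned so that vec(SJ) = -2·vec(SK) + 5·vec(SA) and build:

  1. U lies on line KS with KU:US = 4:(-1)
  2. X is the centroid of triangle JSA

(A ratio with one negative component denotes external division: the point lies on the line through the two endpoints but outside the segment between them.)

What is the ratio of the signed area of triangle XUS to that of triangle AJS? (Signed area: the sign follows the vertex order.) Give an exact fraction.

Choose coordinates S = (0, 0), K = (1, 0), A = (0, 1), J = (-2, 5).
1. U lies on line KS with KU:US = 4:(-1) ⇒ U = (-1/3, 0)
2. X is the centroid of triangle JSA ⇒ X = (-2/3, 2)
2·[XUS] = 2/3, 2·[AJS] = 2
[XUS]:[AJS] = 2/3:2 = 1/3

[XUS]:[AJS] = 1/3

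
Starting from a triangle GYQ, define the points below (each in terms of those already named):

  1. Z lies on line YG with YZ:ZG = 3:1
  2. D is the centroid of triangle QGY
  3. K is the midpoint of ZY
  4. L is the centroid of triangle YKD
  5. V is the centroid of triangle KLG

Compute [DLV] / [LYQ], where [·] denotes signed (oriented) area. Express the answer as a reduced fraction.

Assign G = (0, 0), Y = (1, 0), Q = (0, 1) — the answer is frame-independent, so this choice is without loss of generality.
1. Z lies on line YG with YZ:ZG = 3:1 ⇒ Z = (1/4, 0)
2. D is the centroid of triangle QGY ⇒ D = (1/3, 1/3)
3. K is the midpoint of ZY ⇒ K = (5/8, 0)
4. L is the centroid of triangle YKD ⇒ L = (47/72, 1/9)
5. V is the centroid of triangle KLG ⇒ V = (23/54, 1/27)
2·[DLV] = -2/27, 2·[LYQ] = 17/72
[DLV]:[LYQ] = -2/27:17/72 = -16/51

[DLV]:[LYQ] = -16/51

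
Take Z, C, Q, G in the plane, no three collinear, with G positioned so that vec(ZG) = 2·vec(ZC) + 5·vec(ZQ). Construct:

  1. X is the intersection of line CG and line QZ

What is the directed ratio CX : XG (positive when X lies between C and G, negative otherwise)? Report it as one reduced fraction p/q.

Choose coordinates Z = (0, 0), C = (1, 0), Q = (0, 1), G = (2, 5).
1. X is the intersection of line CG and line QZ ⇒ X = (0, -5)
X = C + t·(G−C) with t = -1, so CX:XG = t:(1−t) = -1:2

CX:XG = -1/2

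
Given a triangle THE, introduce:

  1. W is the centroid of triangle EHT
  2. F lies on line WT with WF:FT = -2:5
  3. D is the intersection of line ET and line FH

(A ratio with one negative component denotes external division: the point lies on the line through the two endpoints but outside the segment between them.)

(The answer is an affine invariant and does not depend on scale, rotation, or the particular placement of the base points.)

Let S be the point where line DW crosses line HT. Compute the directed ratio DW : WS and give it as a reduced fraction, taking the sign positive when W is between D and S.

DW:WS = 11/4

Work in coordinates with T = (0, 0), H = (1, 0), E = (0, 1).
1. W is the centroid of triangle EHT ⇒ W = (1/3, 1/3)
2. F lies on line WT with WF:FT = -2:5 ⇒ F = (5/9, 5/9)
3. D is the intersection of line ET and line FH ⇒ D = (0, 5/4)
line DW meets HT at S = (5/11, 0)
W = D + t·(S−D) with t = 11/15, so DW:WS = 11/15:4/15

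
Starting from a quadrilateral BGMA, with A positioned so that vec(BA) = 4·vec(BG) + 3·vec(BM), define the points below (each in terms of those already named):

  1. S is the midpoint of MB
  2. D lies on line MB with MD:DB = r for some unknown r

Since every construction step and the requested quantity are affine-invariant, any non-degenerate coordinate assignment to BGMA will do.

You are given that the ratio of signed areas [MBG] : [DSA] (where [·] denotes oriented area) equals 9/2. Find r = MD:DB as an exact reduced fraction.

Set B = (0, 0), G = (1, 0), M = (0, 1), A = (4, 3); any affine frame gives the same invariant.
1. S is the midpoint of MB ⇒ S = (0, 1/2)
2. With MD:DB = r, write λ = r/(r+1) so D = M + λ·(B−M); D is affine-linear in λ
Every point depending on D is an affine combination of D and λ-independent points, so each such coordinate is linear in λ; the λ² term in each signed area is a multiple of (B−M)×(B−M) = 0, so 2·[MBG] and 2·[DSA] are each linear in λ. Evaluating at λ=0 and λ=1:
  2·[MBG] = 1,   2·[DSA] = -4·λ + 2
So [MBG]:[DSA] = (1) / (-4·λ + 2). Setting this equal to 9/2:
  1 = 9/2·(-4·λ + 2)  ⇒  λ = 4/9
Then r = λ/(1−λ) = (4/9)/(5/9) = 4/5. Check: with r = 4/5, D = (0, 5/9) and [MBG]:[DSA] = 9/2 as required.

r = 4/5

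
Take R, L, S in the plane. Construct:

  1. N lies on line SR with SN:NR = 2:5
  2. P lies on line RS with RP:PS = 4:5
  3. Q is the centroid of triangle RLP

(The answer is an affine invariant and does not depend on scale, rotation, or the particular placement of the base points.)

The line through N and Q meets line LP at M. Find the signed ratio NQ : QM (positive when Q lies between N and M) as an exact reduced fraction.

NQ:QM = -79/28

Assign R = (0, 0), L = (1, 0), S = (0, 1) — the answer is frame-independent, so this choice is without loss of generality.
1. N lies on line SR with SN:NR = 2:5 ⇒ N = (0, 5/7)
2. P lies on line RS with RP:PS = 4:5 ⇒ P = (0, 4/9)
3. Q is the centroid of triangle RLP ⇒ Q = (1/3, 4/27)
line NQ meets LP at M = (17/79, 248/711)
Q = N + t·(M−N) with t = 79/51, so NQ:QM = 79/51:-28/51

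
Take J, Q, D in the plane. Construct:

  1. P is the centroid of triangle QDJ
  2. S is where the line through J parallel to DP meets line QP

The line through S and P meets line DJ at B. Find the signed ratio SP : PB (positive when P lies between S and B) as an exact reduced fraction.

SP:PB = -2

Choose coordinates J = (0, 0), Q = (1, 0), D = (0, 1).
1. P is the centroid of triangle QDJ ⇒ P = (1/3, 1/3)
2. S is where the line through J parallel to DP meets line QP ⇒ S = (-1/3, 2/3)
line SP meets DJ at B = (0, 1/2)
P = S + t·(B−S) with t = 2, so SP:PB = 2:-1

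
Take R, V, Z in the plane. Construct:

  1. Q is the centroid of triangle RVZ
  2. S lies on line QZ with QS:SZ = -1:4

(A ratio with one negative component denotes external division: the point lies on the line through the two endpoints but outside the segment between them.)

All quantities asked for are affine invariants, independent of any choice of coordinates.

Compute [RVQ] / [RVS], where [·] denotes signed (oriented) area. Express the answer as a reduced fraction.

[RVQ]:[RVS] = 3

Assign R = (0, 0), V = (1, 0), Z = (0, 1) — the answer is frame-independent, so this choice is without loss of generality.
1. Q is the centroid of triangle RVZ ⇒ Q = (1/3, 1/3)
2. S lies on line QZ with QS:SZ = -1:4 ⇒ S = (4/9, 1/9)
2·[RVQ] = 1/3, 2·[RVS] = 1/9
[RVQ]:[RVS] = 1/3:1/9 = 3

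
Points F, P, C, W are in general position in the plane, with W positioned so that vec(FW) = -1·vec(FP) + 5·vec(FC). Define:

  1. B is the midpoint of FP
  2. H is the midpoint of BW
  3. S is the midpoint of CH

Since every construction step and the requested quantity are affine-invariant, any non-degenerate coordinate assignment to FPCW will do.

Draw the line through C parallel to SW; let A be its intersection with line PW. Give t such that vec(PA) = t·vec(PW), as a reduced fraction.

Work in coordinates with F = (0, 0), P = (1, 0), C = (0, 1), W = (-1, 5).
1. B is the midpoint of FP ⇒ B = (1/2, 0)
2. H is the midpoint of BW ⇒ H = (-1/4, 5/2)
3. S is the midpoint of CH ⇒ S = (-1/8, 7/4)
through C parallel to SW: direction (-7/8, 13/4); meets PW at A = (-21/17, 95/17)
A = P + t·(W−P) with t = 19/17

t = 19/17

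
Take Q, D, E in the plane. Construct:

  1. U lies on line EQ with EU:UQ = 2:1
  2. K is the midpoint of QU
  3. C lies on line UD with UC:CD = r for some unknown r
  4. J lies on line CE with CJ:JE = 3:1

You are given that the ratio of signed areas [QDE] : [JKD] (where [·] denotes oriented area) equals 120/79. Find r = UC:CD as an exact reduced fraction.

r = 1/4

Assign Q = (0, 0), D = (1, 0), E = (0, 1) — the answer is frame-independent, so this choice is without loss of generality.
1. U lies on line EQ with EU:UQ = 2:1 ⇒ U = (0, 1/3)
2. K is the midpoint of QU ⇒ K = (0, 1/6)
3. With UC:CD = r, write λ = r/(r+1) so C = U + λ·(D−U); C is affine-linear in λ
4. J lies on line CE with CJ:JE = 3:1 ⇒ J is an affine combination of earlier points and hence also affine-linear in λ
Every point depending on C is an affine combination of C and λ-independent points, so each such coordinate is linear in λ; the λ² term in each signed area is a multiple of (D−U)×(D−U) = 0, so 2·[QDE] and 2·[JKD] are each linear in λ. Evaluating at λ=0 and λ=1:
  2·[QDE] = 1,   2·[JKD] = -1/24·λ + 2/3
So [QDE]:[JKD] = (1) / (-1/24·λ + 2/3). Setting this equal to 120/79:
  1 = 120/79·(-1/24·λ + 2/3)  ⇒  λ = 1/5
Then r = λ/(1−λ) = (1/5)/(4/5) = 1/4. Check: with r = 1/4, C = (1/5, 4/15) and [QDE]:[JKD] = 120/79 as required.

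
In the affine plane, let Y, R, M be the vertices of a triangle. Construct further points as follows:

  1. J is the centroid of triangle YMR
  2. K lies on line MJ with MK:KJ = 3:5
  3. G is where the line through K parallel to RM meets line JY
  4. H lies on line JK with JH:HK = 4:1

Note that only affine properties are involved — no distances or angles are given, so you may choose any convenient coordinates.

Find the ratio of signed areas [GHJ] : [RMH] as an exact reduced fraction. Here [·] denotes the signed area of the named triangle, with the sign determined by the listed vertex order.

Assign Y = (0, 0), R = (1, 0), M = (0, 1) — the answer is frame-independent, so this choice is without loss of generality.
1. J is the centroid of triangle YMR ⇒ J = (1/3, 1/3)
2. K lies on line MJ with MK:KJ = 3:5 ⇒ K = (1/8, 3/4)
3. G is where the line through K parallel to RM meets line JY ⇒ G = (7/16, 7/16)
4. H lies on line JK with JH:HK = 4:1 ⇒ H = (1/6, 2/3)
2·[GHJ] = 5/96, 2·[RMH] = 1/6
[GHJ]:[RMH] = 5/96:1/6 = 5/16

[GHJ]:[RMH] = 5/16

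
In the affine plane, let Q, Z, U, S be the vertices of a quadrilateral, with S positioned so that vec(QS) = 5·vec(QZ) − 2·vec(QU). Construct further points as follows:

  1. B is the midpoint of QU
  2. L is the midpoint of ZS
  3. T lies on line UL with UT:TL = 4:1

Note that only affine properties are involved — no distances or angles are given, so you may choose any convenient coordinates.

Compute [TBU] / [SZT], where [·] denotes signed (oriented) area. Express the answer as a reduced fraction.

[TBU]:[SZT] = 3

Work in coordinates with Q = (0, 0), Z = (1, 0), U = (0, 1), S = (5, -2).
1. B is the midpoint of QU ⇒ B = (0, 1/2)
2. L is the midpoint of ZS ⇒ L = (3, -1)
3. T lies on line UL with UT:TL = 4:1 ⇒ T = (12/5, -3/5)
2·[TBU] = -6/5, 2·[SZT] = -2/5
[TBU]:[SZT] = -6/5:-2/5 = 3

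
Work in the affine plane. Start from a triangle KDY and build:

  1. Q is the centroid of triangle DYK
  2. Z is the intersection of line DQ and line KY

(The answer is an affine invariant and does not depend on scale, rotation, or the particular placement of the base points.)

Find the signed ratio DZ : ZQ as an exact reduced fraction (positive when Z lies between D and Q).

DZ:ZQ = -3

Choose coordinates K = (0, 0), D = (1, 0), Y = (0, 1).
1. Q is the centroid of triangle DYK ⇒ Q = (1/3, 1/3)
2. Z is the intersection of line DQ and line KY ⇒ Z = (0, 1/2)
Z = D + t·(Q−D) with t = 3/2, so DZ:ZQ = t:(1−t) = 3/2:-1/2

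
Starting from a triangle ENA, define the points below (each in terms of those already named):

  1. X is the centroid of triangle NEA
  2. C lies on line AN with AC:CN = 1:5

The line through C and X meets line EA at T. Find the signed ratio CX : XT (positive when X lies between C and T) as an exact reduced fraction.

CX:XT = -1/2

Set E = (0, 0), N = (1, 0), A = (0, 1); any affine frame gives the same invariant.
1. X is the centroid of triangle NEA ⇒ X = (1/3, 1/3)
2. C lies on line AN with AC:CN = 1:5 ⇒ C = (1/6, 5/6)
line CX meets EA at T = (0, 4/3)
X = C + t·(T−C) with t = -1, so CX:XT = -1:2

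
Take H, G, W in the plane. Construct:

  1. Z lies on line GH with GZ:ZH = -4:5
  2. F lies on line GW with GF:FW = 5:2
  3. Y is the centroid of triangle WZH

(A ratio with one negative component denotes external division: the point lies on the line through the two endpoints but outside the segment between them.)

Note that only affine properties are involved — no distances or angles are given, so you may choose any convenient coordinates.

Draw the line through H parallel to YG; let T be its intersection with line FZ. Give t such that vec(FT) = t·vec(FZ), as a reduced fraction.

Work in coordinates with H = (0, 0), G = (1, 0), W = (0, 1).
1. Z lies on line GH with GZ:ZH = -4:5 ⇒ Z = (5, 0)
2. F lies on line GW with GF:FW = 5:2 ⇒ F = (2/7, 5/7)
3. Y is the centroid of triangle WZH ⇒ Y = (5/3, 1/3)
through H parallel to YG: direction (-2/3, -1/3); meets FZ at T = (50/43, 25/43)
T = F + t·(Z−F) with t = 8/43

t = 8/43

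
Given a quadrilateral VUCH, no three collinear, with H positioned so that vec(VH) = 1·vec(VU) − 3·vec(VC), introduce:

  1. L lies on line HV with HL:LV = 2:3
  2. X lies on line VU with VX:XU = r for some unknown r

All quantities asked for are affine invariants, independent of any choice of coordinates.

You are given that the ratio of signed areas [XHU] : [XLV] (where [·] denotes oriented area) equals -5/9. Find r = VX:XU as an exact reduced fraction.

r = 3

Choose coordinates V = (0, 0), U = (1, 0), C = (0, 1), H = (1, -3).
1. L lies on line HV with HL:LV = 2:3 ⇒ L = (3/5, -9/5)
2. With VX:XU = r, write λ = r/(r+1) so X = V + λ·(U−V); X is affine-linear in λ
Every point depending on X is an affine combination of X and λ-independent points, so each such coordinate is linear in λ; the λ² term in each signed area is a multiple of (U−V)×(U−V) = 0, so 2·[XHU] and 2·[XLV] are each linear in λ. Evaluating at λ=0 and λ=1:
  2·[XHU] = -3·λ + 3,   2·[XLV] = -9/5·λ
So [XHU]:[XLV] = (-3·λ + 3) / (-9/5·λ). Setting this equal to -5/9:
  -3·λ + 3 = -5/9·(-9/5·λ)  ⇒  λ = 3/4
Then r = λ/(1−λ) = (3/4)/(1/4) = 3. Check: with r = 3, X = (3/4, 0) and [XHU]:[XLV] = -5/9 as required.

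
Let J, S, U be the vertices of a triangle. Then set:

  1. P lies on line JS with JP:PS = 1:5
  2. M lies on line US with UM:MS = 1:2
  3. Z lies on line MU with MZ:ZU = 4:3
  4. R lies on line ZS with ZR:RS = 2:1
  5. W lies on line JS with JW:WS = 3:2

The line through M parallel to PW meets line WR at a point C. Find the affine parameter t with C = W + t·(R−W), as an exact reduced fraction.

Set J = (0, 0), S = (1, 0), U = (0, 1); any affine frame gives the same invariant.
1. P lies on line JS with JP:PS = 1:5 ⇒ P = (1/6, 0)
2. M lies on line US with UM:MS = 1:2 ⇒ M = (1/3, 2/3)
3. Z lies on line MU with MZ:ZU = 4:3 ⇒ Z = (1/7, 6/7)
4. R lies on line ZS with ZR:RS = 2:1 ⇒ R = (5/7, 2/7)
5. W lies on line JS with JW:WS = 3:2 ⇒ W = (3/5, 0)
through M parallel to PW: direction (13/30, 0); meets WR at C = (13/15, 2/3)
C = W + t·(R−W) with t = 7/3

t = 7/3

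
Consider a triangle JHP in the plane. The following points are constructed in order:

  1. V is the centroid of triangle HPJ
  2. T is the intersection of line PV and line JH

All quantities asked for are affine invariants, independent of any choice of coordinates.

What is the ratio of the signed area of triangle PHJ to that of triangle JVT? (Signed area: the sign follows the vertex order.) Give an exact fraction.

[PHJ]:[JVT] = 6

Choose coordinates J = (0, 0), H = (1, 0), P = (0, 1).
1. V is the centroid of triangle HPJ ⇒ V = (1/3, 1/3)
2. T is the intersection of line PV and line JH ⇒ T = (1/2, 0)
2·[PHJ] = -1, 2·[JVT] = -1/6
[PHJ]:[JVT] = -1:-1/6 = 6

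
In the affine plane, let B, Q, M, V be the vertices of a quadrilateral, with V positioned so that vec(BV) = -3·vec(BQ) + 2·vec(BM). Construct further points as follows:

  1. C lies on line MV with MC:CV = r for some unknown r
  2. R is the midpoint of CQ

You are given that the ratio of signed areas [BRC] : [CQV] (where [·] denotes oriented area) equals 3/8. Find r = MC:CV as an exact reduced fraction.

Work in coordinates with B = (0, 0), Q = (1, 0), M = (0, 1), V = (-3, 2).
1. With MC:CV = r, write λ = r/(r+1) so C = M + λ·(V−M); C is affine-linear in λ
2. R is the midpoint of CQ ⇒ R is an affine combination of earlier points and hence also affine-linear in λ
Every point depending on C is an affine combination of C and λ-independent points, so each such coordinate is linear in λ; the λ² term in each signed area is a multiple of (V−M)×(V−M) = 0, so 2·[BRC] and 2·[CQV] are each linear in λ. Evaluating at λ=0 and λ=1:
  2·[BRC] = 1/2·λ + 1/2,   2·[CQV] = 2·λ − 2
So [BRC]:[CQV] = (1/2·λ + 1/2) / (2·λ − 2). Setting this equal to 3/8:
  1/2·λ + 1/2 = 3/8·(2·λ − 2)  ⇒  λ = 5
Then r = λ/(1−λ) = (5)/(-4) = -5/4. Check: with r = -5/4, C = (-15, 6) and [BRC]:[CQV] = 3/8 as required.

r = -5/4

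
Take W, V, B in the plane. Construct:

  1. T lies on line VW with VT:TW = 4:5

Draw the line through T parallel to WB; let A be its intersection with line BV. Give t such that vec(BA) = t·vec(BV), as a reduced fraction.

Choose coordinates W = (0, 0), V = (1, 0), B = (0, 1).
1. T lies on line VW with VT:TW = 4:5 ⇒ T = (5/9, 0)
through T parallel to WB: direction (0, 1); meets BV at A = (5/9, 4/9)
A = B + t·(V−B) with t = 5/9

t = 5/9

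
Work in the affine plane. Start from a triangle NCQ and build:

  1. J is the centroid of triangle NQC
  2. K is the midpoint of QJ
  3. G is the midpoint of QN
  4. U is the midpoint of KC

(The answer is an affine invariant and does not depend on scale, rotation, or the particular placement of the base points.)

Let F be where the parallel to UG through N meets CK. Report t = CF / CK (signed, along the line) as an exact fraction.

t = -2/3

Assign N = (0, 0), C = (1, 0), Q = (0, 1) — the answer is frame-independent, so this choice is without loss of generality.
1. J is the centroid of triangle NQC ⇒ J = (1/3, 1/3)
2. K is the midpoint of QJ ⇒ K = (1/6, 2/3)
3. G is the midpoint of QN ⇒ G = (0, 1/2)
4. U is the midpoint of KC ⇒ U = (7/12, 1/3)
through N parallel to UG: direction (-7/12, 1/6); meets CK at F = (14/9, -4/9)
F = C + t·(K−C) with t = -2/3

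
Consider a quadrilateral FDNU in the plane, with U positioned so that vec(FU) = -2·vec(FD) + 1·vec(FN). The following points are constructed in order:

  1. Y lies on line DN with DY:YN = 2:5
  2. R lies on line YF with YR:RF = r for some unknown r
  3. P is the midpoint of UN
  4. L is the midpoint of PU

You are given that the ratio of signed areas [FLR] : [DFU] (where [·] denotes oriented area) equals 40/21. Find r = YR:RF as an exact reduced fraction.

Assign F = (0, 0), D = (1, 0), N = (0, 1), U = (-2, 1) — the answer is frame-independent, so this choice is without loss of generality.
1. Y lies on line DN with DY:YN = 2:5 ⇒ Y = (5/7, 2/7)
2. With YR:RF = r, write λ = r/(r+1) so R = Y + λ·(F−Y); R is affine-linear in λ
3. P is the midpoint of UN ⇒ P = (-1, 1)
4. L is the midpoint of PU ⇒ L = (-3/2, 1)
Every point depending on R is an affine combination of R and λ-independent points, so each such coordinate is linear in λ; the λ² term in each signed area is a multiple of (F−Y)×(F−Y) = 0, so 2·[FLR] and 2·[DFU] are each linear in λ. Evaluating at λ=0 and λ=1:
  2·[FLR] = 8/7·λ − 8/7,   2·[DFU] = -1
So [FLR]:[DFU] = (8/7·λ − 8/7) / (-1). Setting this equal to 40/21:
  8/7·λ − 8/7 = 40/21·(-1)  ⇒  λ = -2/3
Then r = λ/(1−λ) = (-2/3)/(5/3) = -2/5. Check: with r = -2/5, R = (25/21, 10/21) and [FLR]:[DFU] = 40/21 as required.

r = -2/5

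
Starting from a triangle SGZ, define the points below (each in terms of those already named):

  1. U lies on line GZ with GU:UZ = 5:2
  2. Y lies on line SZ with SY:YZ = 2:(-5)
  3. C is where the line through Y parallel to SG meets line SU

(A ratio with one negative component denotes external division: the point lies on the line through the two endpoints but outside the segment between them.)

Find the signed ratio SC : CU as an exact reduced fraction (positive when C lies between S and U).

Assign S = (0, 0), G = (1, 0), Z = (0, 1) — the answer is frame-independent, so this choice is without loss of generality.
1. U lies on line GZ with GU:UZ = 5:2 ⇒ U = (2/7, 5/7)
2. Y lies on line SZ with SY:YZ = 2:(-5) ⇒ Y = (0, -2/3)
3. C is where the line through Y parallel to SG meets line SU ⇒ C = (-4/15, -2/3)
C = S + t·(U−S) with t = -14/15, so SC:CU = t:(1−t) = -14/15:29/15

SC:CU = -14/29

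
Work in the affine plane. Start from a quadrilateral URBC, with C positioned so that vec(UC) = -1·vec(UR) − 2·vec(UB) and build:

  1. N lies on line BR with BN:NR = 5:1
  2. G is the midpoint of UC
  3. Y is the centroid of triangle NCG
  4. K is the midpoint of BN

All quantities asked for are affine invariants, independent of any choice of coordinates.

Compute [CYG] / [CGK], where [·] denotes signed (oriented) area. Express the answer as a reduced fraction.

Assign U = (0, 0), R = (1, 0), B = (0, 1), C = (-1, -2) — the answer is frame-independent, so this choice is without loss of generality.
1. N lies on line BR with BN:NR = 5:1 ⇒ N = (5/6, 1/6)
2. G is the midpoint of UC ⇒ G = (-1/2, -1)
3. Y is the centroid of triangle NCG ⇒ Y = (-2/9, -17/18)
4. K is the midpoint of BN ⇒ K = (5/12, 7/12)
2·[CYG] = 1/4, 2·[CGK] = -1/8
[CYG]:[CGK] = 1/4:-1/8 = -2

[CYG]:[CGK] = -2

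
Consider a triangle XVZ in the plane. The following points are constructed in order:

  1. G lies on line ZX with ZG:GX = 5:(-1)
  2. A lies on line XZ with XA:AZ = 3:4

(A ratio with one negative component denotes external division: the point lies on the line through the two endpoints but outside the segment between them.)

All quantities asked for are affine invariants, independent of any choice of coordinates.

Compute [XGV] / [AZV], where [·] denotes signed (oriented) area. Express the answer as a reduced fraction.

[XGV]:[AZV] = -7/16

Assign X = (0, 0), V = (1, 0), Z = (0, 1) — the answer is frame-independent, so this choice is without loss of generality.
1. G lies on line ZX with ZG:GX = 5:(-1) ⇒ G = (0, -1/4)
2. A lies on line XZ with XA:AZ = 3:4 ⇒ A = (0, 3/7)
2·[XGV] = 1/4, 2·[AZV] = -4/7
[XGV]:[AZV] = 1/4:-4/7 = -7/16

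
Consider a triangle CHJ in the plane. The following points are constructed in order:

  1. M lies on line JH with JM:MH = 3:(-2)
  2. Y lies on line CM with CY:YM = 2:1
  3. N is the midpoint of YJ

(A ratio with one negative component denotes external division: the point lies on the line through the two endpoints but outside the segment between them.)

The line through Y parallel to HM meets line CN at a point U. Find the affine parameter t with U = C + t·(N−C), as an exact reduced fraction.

Choose coordinates C = (0, 0), H = (1, 0), J = (0, 1).
1. M lies on line JH with JM:MH = 3:(-2) ⇒ M = (3, -2)
2. Y lies on line CM with CY:YM = 2:1 ⇒ Y = (2, -4/3)
3. N is the midpoint of YJ ⇒ N = (1, -1/6)
through Y parallel to HM: direction (2, -2); meets CN at U = (4/5, -2/15)
U = C + t·(N−C) with t = 4/5

t = 4/5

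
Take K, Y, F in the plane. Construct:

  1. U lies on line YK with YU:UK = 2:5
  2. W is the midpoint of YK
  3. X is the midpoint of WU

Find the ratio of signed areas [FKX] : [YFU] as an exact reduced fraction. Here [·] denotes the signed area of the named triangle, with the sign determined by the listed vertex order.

[FKX]:[YFU] = 17/8

Choose coordinates K = (0, 0), Y = (1, 0), F = (0, 1).
1. U lies on line YK with YU:UK = 2:5 ⇒ U = (5/7, 0)
2. W is the midpoint of YK ⇒ W = (1/2, 0)
3. X is the midpoint of WU ⇒ X = (17/28, 0)
2·[FKX] = 17/28, 2·[YFU] = 2/7
[FKX]:[YFU] = 17/28:2/7 = 17/8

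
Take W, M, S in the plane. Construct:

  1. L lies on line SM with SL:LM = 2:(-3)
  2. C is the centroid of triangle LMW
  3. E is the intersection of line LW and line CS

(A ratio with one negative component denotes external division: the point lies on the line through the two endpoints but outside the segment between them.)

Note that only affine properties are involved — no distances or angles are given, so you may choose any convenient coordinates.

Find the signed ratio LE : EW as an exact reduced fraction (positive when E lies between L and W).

Work in coordinates with W = (0, 0), M = (1, 0), S = (0, 1).
1. L lies on line SM with SL:LM = 2:(-3) ⇒ L = (-2, 3)
2. C is the centroid of triangle LMW ⇒ C = (-1/3, 1)
3. E is the intersection of line LW and line CS ⇒ E = (-2/3, 1)
E = L + t·(W−L) with t = 2/3, so LE:EW = t:(1−t) = 2/3:1/3

LE:EW = 2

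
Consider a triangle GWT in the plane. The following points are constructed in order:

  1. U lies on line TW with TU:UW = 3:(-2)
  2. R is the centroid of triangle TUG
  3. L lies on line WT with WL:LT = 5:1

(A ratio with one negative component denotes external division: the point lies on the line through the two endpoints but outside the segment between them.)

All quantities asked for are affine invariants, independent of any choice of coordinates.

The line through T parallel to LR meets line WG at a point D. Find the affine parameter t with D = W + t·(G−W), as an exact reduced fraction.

t = 2/7

Set G = (0, 0), W = (1, 0), T = (0, 1); any affine frame gives the same invariant.
1. U lies on line TW with TU:UW = 3:(-2) ⇒ U = (3, -2)
2. R is the centroid of triangle TUG ⇒ R = (1, -1/3)
3. L lies on line WT with WL:LT = 5:1 ⇒ L = (1/6, 5/6)
through T parallel to LR: direction (5/6, -7/6); meets WG at D = (5/7, 0)
D = W + t·(G−W) with t = 2/7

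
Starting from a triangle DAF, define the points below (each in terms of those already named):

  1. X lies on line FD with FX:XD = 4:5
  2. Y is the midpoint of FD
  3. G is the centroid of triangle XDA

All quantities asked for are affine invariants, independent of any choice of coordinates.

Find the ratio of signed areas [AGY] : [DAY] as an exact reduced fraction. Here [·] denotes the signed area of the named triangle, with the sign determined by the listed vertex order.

Set D = (0, 0), A = (1, 0), F = (0, 1); any affine frame gives the same invariant.
1. X lies on line FD with FX:XD = 4:5 ⇒ X = (0, 5/9)
2. Y is the midpoint of FD ⇒ Y = (0, 1/2)
3. G is the centroid of triangle XDA ⇒ G = (1/3, 5/27)
2·[AGY] = -4/27, 2·[DAY] = 1/2
[AGY]:[DAY] = -4/27:1/2 = -8/27

[AGY]:[DAY] = -8/27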